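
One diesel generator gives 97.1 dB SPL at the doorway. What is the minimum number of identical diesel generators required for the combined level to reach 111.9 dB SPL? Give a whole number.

31

Need L₁ + 10·log₁₀ N ≥ 111.9, i.e. log₁₀ N ≥ 1.48.
N ≥ 10^(14.8/10) = 30.200, so N = 31.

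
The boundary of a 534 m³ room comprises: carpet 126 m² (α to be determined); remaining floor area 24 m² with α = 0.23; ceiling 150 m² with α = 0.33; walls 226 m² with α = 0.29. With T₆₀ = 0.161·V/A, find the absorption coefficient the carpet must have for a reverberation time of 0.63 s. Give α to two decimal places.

From T₆₀ = 0.161·V/A, the target T₆₀ = 0.63 s needs A = 0.161·534/0.63 = 136.47 m².
Absorption from the other surfaces = 24·0.23 + 150·0.33 + 226·0.29 = 120.56 m², so the carpet must supply 15.91 m² over 126 m².
α = 15.91/126 = 0.126.

0.13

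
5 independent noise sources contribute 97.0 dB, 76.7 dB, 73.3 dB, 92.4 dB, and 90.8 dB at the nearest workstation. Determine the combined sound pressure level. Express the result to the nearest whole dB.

99 dB

Incoherent sources combine by intensity addition: L_total = 10·log₁₀(Σ 10^(L_i/10)).
Σ 10^(L/10) = 10^(97.0/10) + 10^(76.7/10) + 10^(73.3/10) + 10^(92.4/10) + 10^(90.8/10) = 8.020e+09.
L_total = 10·log₁₀(8.020e+09) = 99.04 dB.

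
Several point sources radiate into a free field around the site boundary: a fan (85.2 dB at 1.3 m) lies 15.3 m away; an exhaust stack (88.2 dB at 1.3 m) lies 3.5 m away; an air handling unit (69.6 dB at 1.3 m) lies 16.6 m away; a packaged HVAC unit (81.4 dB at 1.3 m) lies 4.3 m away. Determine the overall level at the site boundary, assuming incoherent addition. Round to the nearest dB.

80 dB

Propagate each source to the receiver with L = L_ref − 20·log₁₀(r/r_ref), then add intensities.
fan: 85.2 − 20·log₁₀(15.3/1.3) = 85.2 − 21.41 = 63.79 dB.
exhaust stack: 88.2 − 20·log₁₀(3.5/1.3) = 88.2 − 8.60 = 79.60 dB.
air handling unit: 69.6 − 20·log₁₀(16.6/1.3) = 69.6 − 22.12 = 47.48 dB.
packaged HVAC unit: 81.4 − 20·log₁₀(4.3/1.3) = 81.4 − 10.39 = 71.01 dB.
Σ 10^(L/10) = 1.062e+08 → L_total = 10·log₁₀(1.062e+08) = 80.26 dB.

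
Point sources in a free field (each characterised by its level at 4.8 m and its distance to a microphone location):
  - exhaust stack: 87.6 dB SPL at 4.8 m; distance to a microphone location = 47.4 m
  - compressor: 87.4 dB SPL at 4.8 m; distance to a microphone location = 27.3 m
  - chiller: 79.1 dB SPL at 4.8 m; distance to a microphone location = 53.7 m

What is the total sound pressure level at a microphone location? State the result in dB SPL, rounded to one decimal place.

73.7 dB SPL

Propagate each source to the receiver with L = L_ref − 20·log₁₀(r/r_ref), then add intensities.
exhaust stack: 87.6 − 20·log₁₀(47.4/4.8) = 87.6 − 19.89 = 67.71 dB SPL.
compressor: 87.4 − 20·log₁₀(27.3/4.8) = 87.4 − 15.10 = 72.30 dB SPL.
chiller: 79.1 − 20·log₁₀(53.7/4.8) = 79.1 − 20.97 = 58.13 dB SPL.
Σ 10^(L/10) = 2.354e+07 → L_total = 10·log₁₀(2.354e+07) = 73.72 dB SPL.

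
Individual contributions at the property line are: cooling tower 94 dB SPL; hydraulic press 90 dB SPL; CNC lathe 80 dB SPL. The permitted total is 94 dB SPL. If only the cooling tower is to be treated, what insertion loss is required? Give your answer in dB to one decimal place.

The untreated sources together contribute 10^(90/10) + 10^(80/10) = 1.100e+09, i.e. 90.41 dB SPL.
To meet 94 dB SPL overall, the treated cooling tower may contribute at most 10^(94/10) − 1.100e+09 = 1.412e+09, i.e. 91.50 dB SPL.
Required insertion loss = 94 − 91.50 = 2.50 dB.

2.5 dB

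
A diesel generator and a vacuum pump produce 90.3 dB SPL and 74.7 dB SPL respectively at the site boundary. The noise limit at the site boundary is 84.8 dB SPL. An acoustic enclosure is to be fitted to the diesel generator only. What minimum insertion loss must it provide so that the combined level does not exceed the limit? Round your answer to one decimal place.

The untreated sources together contribute 10^(74.7/10) = 2.951e+07, i.e. 74.70 dB SPL.
The limit corresponds to 10^(84.8/10) = 3.020e+08; subtracting the fixed part leaves 2.725e+08 for the diesel generator, i.e. 84.35 dB SPL.
So the diesel generator must be reduced from 90.3 to 84.35 dB SPL: IL = 5.95 dB.

5.9 dB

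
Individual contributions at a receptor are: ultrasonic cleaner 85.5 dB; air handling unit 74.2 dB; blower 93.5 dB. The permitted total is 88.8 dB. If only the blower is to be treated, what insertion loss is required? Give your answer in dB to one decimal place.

7.7 dB

The untreated sources together contribute 10^(85.5/10) + 10^(74.2/10) = 3.811e+08, i.e. 85.81 dB.
The limit corresponds to 10^(88.8/10) = 7.586e+08; subtracting the fixed part leaves 3.775e+08 for the blower, i.e. 85.77 dB.
So the blower must be reduced from 93.5 to 85.77 dB: IL = 7.73 dB.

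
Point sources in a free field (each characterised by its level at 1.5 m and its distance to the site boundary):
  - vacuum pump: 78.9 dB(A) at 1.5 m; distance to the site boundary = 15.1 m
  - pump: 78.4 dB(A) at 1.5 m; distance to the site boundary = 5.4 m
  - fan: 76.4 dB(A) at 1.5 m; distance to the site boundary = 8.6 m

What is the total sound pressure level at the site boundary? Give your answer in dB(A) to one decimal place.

Apply inverse-square spreading to bring every level to the receiver, then sum 10^(L/10).
vacuum pump: 78.9 − 20·log₁₀(15.1/1.5) = 78.9 − 20.06 = 58.84 dB(A).
pump: 78.4 − 20·log₁₀(5.4/1.5) = 78.4 − 11.13 = 67.27 dB(A).
fan: 76.4 − 20·log₁₀(8.6/1.5) = 76.4 − 15.17 = 61.23 dB(A).
Σ 10^(L/10) = 7.432e+06 → L_total = 10·log₁₀(7.432e+06) = 68.71 dB(A).

68.7 dB(A)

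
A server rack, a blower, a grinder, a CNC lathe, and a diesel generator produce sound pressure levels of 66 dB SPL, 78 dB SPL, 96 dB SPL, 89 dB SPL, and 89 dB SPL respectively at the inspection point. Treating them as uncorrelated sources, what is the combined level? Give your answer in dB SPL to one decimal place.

Incoherent sources combine by intensity addition: L_total = 10·log₁₀(Σ 10^(L_i/10)).
Σ 10^(L/10) = 10^(66/10) + 10^(78/10) + 10^(96/10) + 10^(89/10) + 10^(89/10) = 5.637e+09.
L_total = 10·log₁₀(5.637e+09) = 97.51 dB SPL.

97.5 dB SPL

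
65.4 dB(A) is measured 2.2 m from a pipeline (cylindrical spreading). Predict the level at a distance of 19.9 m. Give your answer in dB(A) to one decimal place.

Cylindrical spreading from a line source gives a 10·log₁₀(r₂/r₁) drop.
L₂ = 65.4 − 10·log₁₀(19.9/2.2) = 65.4 − 9.564 = 55.84 dB(A).

55.8 dB(A)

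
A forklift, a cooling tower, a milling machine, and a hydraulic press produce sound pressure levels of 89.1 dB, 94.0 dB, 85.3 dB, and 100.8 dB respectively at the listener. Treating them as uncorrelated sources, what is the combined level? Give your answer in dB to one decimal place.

102.0 dB

Incoherent sources combine by intensity addition: L_total = 10·log₁₀(Σ 10^(L_i/10)).
Σ 10^(L/10) = 10^(89.1/10) + 10^(94.0/10) + 10^(85.3/10) + 10^(100.8/10) = 1.569e+10.
L_total = 10·log₁₀(1.569e+10) = 101.96 dB.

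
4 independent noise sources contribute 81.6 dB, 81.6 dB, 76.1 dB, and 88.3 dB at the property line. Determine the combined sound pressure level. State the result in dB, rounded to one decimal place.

90.0 dB

Incoherent sources combine by intensity addition: L_total = 10·log₁₀(Σ 10^(L_i/10)).
Σ 10^(L/10) = 10^(81.6/10) + 10^(81.6/10) + 10^(76.1/10) + 10^(88.3/10) = 1.006e+09.
L_total = 10·log₁₀(1.006e+09) = 90.03 dB.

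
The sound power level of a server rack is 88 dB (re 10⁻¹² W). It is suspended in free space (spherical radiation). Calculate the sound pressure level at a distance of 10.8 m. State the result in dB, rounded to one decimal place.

56.3 dB

The power spreads over a sphere of area 4π·r², so L_p = L_w − 10·log₁₀(4π·r²).
4π·r² = 1466 m², 10·log₁₀ of that is 31.661 dB.
L_p = 88 − 31.661 = 56.34 dB.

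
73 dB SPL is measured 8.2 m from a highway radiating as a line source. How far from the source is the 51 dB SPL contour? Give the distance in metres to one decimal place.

1299.6 m

The 22.0 dB drop corresponds to a distance ratio of 10^(22.0/10) for a line source.
r₂ = 8.2·10^((73−51)/10) = 8.2·10^(22.0/10) = 1299.61 m.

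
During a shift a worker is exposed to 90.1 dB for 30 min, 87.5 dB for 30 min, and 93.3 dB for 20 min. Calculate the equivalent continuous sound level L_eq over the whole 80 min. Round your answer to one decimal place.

L_eq = 10·log₁₀[(1/T)·Σ tᵢ·10^(Lᵢ/10)] with T = 80 min.
Σ tᵢ·10^(Lᵢ/10) = 30·10^(90.1/10) + 30·10^(87.5/10) + 20·10^(93.3/10) = 9.033e+10.
L_eq = 10·log₁₀(9.033e+10/80) = 90.53 dB.

90.5 dB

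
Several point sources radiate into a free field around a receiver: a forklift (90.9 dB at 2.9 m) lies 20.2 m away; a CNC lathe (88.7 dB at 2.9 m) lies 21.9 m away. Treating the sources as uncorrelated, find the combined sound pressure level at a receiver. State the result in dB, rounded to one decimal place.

75.8 dB

Propagate each source to the receiver with L = L_ref − 20·log₁₀(r/r_ref), then add intensities.
forklift: 90.9 − 20·log₁₀(20.2/2.9) = 90.9 − 16.86 = 74.04 dB.
CNC lathe: 88.7 − 20·log₁₀(21.9/2.9) = 88.7 − 17.56 = 71.14 dB.
Σ 10^(L/10) = 3.836e+07 → L_total = 10·log₁₀(3.836e+07) = 75.84 dB.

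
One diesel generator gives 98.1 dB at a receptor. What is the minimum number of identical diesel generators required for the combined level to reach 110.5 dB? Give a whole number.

The shortfall is 110.5 − 98.1 = 12.4 dB, and N units add 10·log₁₀ N, so need 10·log₁₀ N ≥ 12.4.
N ≥ 10^(12.4/10) = 17.378, so N = 18.

18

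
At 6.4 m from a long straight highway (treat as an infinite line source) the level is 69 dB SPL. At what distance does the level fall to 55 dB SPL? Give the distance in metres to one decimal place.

160.8 m

The 14.0 dB drop corresponds to a distance ratio of 10^(14.0/10) for a line source.
r₂ = 6.4·10^((69−55)/10) = 6.4·10^(14.0/10) = 160.76 m.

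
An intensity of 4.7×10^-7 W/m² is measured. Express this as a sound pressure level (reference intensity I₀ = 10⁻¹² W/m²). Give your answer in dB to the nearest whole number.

57 dB

I/I₀ = 4.7×10^-7/10⁻¹² = 4.7×10^5, and L = 10·log₁₀(I/I₀).
L = 10·(0.6721 + 5) = 56.72 dB.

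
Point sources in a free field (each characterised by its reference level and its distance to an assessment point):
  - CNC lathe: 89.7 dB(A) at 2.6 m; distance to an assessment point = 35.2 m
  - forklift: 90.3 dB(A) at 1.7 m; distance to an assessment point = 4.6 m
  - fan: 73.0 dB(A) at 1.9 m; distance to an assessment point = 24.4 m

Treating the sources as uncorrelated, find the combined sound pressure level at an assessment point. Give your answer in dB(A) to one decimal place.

Apply inverse-square spreading to bring every level to the receiver, then sum 10^(L/10).
CNC lathe: 89.7 − 20·log₁₀(35.2/2.6) = 89.7 − 22.63 = 67.07 dB(A).
forklift: 90.3 − 20·log₁₀(4.6/1.7) = 90.3 − 8.65 = 81.65 dB(A).
fan: 73.0 − 20·log₁₀(24.4/1.9) = 73.0 − 22.17 = 50.83 dB(A).
Σ 10^(L/10) = 1.516e+08 → L_total = 10·log₁₀(1.516e+08) = 81.81 dB(A).

81.8 dB(A)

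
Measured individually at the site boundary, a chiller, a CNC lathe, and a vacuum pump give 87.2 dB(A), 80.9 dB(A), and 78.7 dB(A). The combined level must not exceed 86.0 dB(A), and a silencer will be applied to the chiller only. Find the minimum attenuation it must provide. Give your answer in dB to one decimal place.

4.2 dB

Fixed contribution from the other sources: Σ 10^(L/10) = 10^(80.9/10) + 10^(78.7/10) = 1.972e+08 (82.95 dB(A)).
To meet 86.0 dB(A) overall, the treated chiller may contribute at most 10^(86.0/10) − 1.972e+08 = 2.009e+08, i.e. 83.03 dB(A).
So the chiller must be reduced from 87.2 to 83.03 dB(A): IL = 4.17 dB.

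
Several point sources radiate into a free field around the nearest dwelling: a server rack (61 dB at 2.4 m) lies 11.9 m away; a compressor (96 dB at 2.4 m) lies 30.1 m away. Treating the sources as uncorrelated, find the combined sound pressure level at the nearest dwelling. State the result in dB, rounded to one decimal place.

74.0 dB

Propagate each source to the receiver with L = L_ref − 20·log₁₀(r/r_ref), then add intensities.
server rack: 61 − 20·log₁₀(11.9/2.4) = 61 − 13.91 = 47.09 dB.
compressor: 96 − 20·log₁₀(30.1/2.4) = 96 − 21.97 = 74.03 dB.
Σ 10^(L/10) = 2.536e+07 → L_total = 10·log₁₀(2.536e+07) = 74.04 dB.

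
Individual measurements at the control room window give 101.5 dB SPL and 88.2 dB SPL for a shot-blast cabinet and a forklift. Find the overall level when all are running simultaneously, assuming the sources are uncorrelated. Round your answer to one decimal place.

For uncorrelated sources the intensities add, so convert each level to linear form, sum, and take 10·log₁₀ of the total.
Σ 10^(L/10) = 10^(101.5/10) + 10^(88.2/10) = 1.479e+10.
L_total = 10·log₁₀(1.479e+10) = 101.70 dB SPL.

101.7 dB SPL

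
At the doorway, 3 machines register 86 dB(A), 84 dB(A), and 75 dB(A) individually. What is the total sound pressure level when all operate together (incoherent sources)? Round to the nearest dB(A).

88 dB(A)

Incoherent sources combine by intensity addition: L_total = 10·log₁₀(Σ 10^(L_i/10)).
Σ 10^(L/10) = 10^(86/10) + 10^(84/10) + 10^(75/10) = 6.809e+08.
L_total = 10·log₁₀(6.809e+08) = 88.33 dB(A).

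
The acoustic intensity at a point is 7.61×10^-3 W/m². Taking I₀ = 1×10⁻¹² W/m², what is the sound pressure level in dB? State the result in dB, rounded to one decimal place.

98.8 dB

L = 10·log₁₀(I/I₀) = 10·log₁₀(7.61×10^-3/10⁻¹²) = 10·log₁₀(7.61×10^9).
L = 10·(0.8814 + 9) = 98.81 dB.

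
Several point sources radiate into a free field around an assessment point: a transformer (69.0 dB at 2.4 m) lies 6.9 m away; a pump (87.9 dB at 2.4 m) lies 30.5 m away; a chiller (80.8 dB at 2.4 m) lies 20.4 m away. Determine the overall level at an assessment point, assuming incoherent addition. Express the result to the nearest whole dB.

68 dB

Apply inverse-square spreading to bring every level to the receiver, then sum 10^(L/10).
transformer: 69.0 − 20·log₁₀(6.9/2.4) = 69.0 − 9.17 = 59.83 dB.
pump: 87.9 − 20·log₁₀(30.5/2.4) = 87.9 − 22.08 = 65.82 dB.
chiller: 80.8 − 20·log₁₀(20.4/2.4) = 80.8 − 18.59 = 62.21 dB.
Σ 10^(L/10) = 6.443e+06 → L_total = 10·log₁₀(6.443e+06) = 68.09 dB.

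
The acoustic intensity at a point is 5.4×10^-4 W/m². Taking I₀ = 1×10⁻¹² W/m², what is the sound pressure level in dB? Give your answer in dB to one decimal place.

87.3 dB

I/I₀ = 5.4×10^-4/10⁻¹² = 5.4×10^8, and L = 10·log₁₀(I/I₀).
L = 10·(0.7324 + 8) = 87.32 dB.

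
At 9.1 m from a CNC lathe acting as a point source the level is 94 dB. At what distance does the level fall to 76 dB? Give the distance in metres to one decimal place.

72.3 m

For a point source L₁ − L₂ = 20·log₁₀(r₂/r₁), so r₂ = r₁·10^((L₁−L₂)/20).
r₂ = 9.1·10^((94−76)/20) = 9.1·10^(18.0/20) = 72.28 m.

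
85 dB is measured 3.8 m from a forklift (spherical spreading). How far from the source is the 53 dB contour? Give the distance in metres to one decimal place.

For a point source L₁ − L₂ = 20·log₁₀(r₂/r₁), so r₂ = r₁·10^((L₁−L₂)/20).
r₂ = 3.8·10^((85−53)/20) = 3.8·10^(32.0/20) = 151.28 m.

151.3 m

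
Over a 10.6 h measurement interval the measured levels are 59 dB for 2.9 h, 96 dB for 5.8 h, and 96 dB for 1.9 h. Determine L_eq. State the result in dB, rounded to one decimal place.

94.6 dB

Weight each interval's intensity by its duration and average over T = 10.6 h:
Σ tᵢ·10^(Lᵢ/10) = 2.9·10^(59/10) + 5.8·10^(96/10) + 1.9·10^(96/10) = 3.066e+10.
L_eq = 10·log₁₀(3.066e+10/10.6) = 94.61 dB.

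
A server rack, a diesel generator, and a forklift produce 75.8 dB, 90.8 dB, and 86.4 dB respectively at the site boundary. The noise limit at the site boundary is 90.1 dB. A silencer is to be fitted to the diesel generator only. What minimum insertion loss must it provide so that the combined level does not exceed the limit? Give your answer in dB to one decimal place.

Everything except the diesel generator sums to 10^(75.8/10) + 10^(86.4/10) = 4.745e+08 in linear terms, 86.76 dB.
To meet 90.1 dB overall, the treated diesel generator may contribute at most 10^(90.1/10) − 4.745e+08 = 5.488e+08, i.e. 87.39 dB.
Required insertion loss = 90.8 − 87.39 = 3.41 dB.

3.4 dB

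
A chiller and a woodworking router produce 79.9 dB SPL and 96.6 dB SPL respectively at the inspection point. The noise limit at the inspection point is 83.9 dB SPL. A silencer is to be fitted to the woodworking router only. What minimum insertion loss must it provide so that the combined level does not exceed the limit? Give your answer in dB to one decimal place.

14.9 dB

Fixed contribution from the other source: Σ 10^(L/10) = 10^(79.9/10) = 9.772e+07 (79.90 dB SPL).
To meet 83.9 dB SPL overall, the treated woodworking router may contribute at most 10^(83.9/10) − 9.772e+07 = 1.477e+08, i.e. 81.70 dB SPL.
So the woodworking router must be reduced from 96.6 to 81.70 dB SPL: IL = 14.90 dB.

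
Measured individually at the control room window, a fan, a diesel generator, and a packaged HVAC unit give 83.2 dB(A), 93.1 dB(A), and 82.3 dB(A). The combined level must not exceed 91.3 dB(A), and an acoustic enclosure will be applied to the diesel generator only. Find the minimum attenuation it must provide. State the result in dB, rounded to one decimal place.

3.2 dB

Everything except the diesel generator sums to 10^(83.2/10) + 10^(82.3/10) = 3.788e+08 in linear terms, 85.78 dB(A).
To meet 91.3 dB(A) overall, the treated diesel generator may contribute at most 10^(91.3/10) − 3.788e+08 = 9.702e+08, i.e. 89.87 dB(A).
Required insertion loss = 93.1 − 89.87 = 3.23 dB.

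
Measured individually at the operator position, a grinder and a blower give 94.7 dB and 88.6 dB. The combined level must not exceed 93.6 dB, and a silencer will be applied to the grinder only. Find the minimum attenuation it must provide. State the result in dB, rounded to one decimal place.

The untreated sources together contribute 10^(88.6/10) = 7.244e+08, i.e. 88.60 dB.
The limit corresponds to 10^(93.6/10) = 2.291e+09; subtracting the fixed part leaves 1.566e+09 for the grinder, i.e. 91.95 dB.
So the grinder must be reduced from 94.7 to 91.95 dB: IL = 2.75 dB.

2.8 dB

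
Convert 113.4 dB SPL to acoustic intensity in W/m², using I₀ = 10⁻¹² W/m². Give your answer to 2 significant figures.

I = I₀·10^(L/10) = 10⁻¹² × 10^(113.4/10) = 10^(-0.660).

0.22 W/m²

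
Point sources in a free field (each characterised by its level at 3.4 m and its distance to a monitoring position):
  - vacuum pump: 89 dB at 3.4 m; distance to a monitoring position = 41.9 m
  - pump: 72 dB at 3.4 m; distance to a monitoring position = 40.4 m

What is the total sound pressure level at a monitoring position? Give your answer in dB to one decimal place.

67.3 dB

Apply inverse-square spreading to bring every level to the receiver, then sum 10^(L/10).
vacuum pump: 89 − 20·log₁₀(41.9/3.4) = 89 − 21.81 = 67.19 dB.
pump: 72 − 20·log₁₀(40.4/3.4) = 72 − 21.50 = 50.50 dB.
Σ 10^(L/10) = 5.343e+06 → L_total = 10·log₁₀(5.343e+06) = 67.28 dB.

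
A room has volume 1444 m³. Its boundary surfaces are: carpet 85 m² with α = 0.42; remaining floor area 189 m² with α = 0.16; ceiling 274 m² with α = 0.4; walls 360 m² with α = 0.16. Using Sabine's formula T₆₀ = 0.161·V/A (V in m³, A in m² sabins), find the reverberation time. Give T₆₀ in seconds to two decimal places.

A = Σ Sᵢαᵢ = 85·0.42 + 189·0.16 + 274·0.4 + 360·0.16 = 233.14 m².
T₆₀ = 0.161·V/A = 0.161·1444/233.14 = 0.997 s.

1.00 s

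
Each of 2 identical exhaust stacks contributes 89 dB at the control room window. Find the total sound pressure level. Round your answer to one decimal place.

With 2 equal, uncorrelated contributions the intensity is 2× that of one unit, giving a rise of 10·log₁₀ 2.
L_total = 89 + 10·log₁₀(2) = 89 + 3.010 = 92.01 dB.

92.0 dB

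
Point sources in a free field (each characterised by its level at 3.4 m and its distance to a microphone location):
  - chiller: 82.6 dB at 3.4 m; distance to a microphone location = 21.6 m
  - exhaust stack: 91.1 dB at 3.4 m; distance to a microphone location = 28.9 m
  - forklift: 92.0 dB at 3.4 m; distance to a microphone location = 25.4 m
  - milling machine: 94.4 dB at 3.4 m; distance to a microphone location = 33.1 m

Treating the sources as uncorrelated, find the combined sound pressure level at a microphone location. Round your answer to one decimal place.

Apply inverse-square spreading to bring every level to the receiver, then sum 10^(L/10).
chiller: 82.6 − 20·log₁₀(21.6/3.4) = 82.6 − 16.06 = 66.54 dB.
exhaust stack: 91.1 − 20·log₁₀(28.9/3.4) = 91.1 − 18.59 = 72.51 dB.
forklift: 92.0 − 20·log₁₀(25.4/3.4) = 92.0 − 17.47 = 74.53 dB.
milling machine: 94.4 − 20·log₁₀(33.1/3.4) = 94.4 − 19.77 = 74.63 dB.
Σ 10^(L/10) = 7.980e+07 → L_total = 10·log₁₀(7.980e+07) = 79.02 dB.

79.0 dB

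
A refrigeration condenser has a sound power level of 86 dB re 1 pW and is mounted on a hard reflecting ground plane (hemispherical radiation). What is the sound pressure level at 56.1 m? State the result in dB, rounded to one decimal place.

Free-field hemispherical radiation: L_p = L_w − 10·log₁₀(2π·r²), r = 56.1 m.
2π·r² = 1.977e+04 m², 10·log₁₀ of that is 42.961 dB.
L_p = 86 − 42.961 = 43.04 dB.

43.0 dB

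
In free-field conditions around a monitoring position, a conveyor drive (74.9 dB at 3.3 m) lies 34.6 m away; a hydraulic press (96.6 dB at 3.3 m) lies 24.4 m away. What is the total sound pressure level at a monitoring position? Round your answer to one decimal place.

79.2 dB

Propagate each source to the receiver with L = L_ref − 20·log₁₀(r/r_ref), then add intensities.
conveyor drive: 74.9 − 20·log₁₀(34.6/3.3) = 74.9 − 20.41 = 54.49 dB.
hydraulic press: 96.6 − 20·log₁₀(24.4/3.3) = 96.6 − 17.38 = 79.22 dB.
Σ 10^(L/10) = 8.389e+07 → L_total = 10·log₁₀(8.389e+07) = 79.24 dB.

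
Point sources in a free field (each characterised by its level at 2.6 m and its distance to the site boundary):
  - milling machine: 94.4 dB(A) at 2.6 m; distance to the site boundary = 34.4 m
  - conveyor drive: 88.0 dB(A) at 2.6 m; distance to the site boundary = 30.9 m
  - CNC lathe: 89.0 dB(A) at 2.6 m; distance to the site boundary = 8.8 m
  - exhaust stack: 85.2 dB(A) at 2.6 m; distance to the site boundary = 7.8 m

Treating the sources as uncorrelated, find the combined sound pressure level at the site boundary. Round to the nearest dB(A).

Apply inverse-square spreading to bring every level to the receiver, then sum 10^(L/10).
milling machine: 94.4 − 20·log₁₀(34.4/2.6) = 94.4 − 22.43 = 71.97 dB(A).
conveyor drive: 88.0 − 20·log₁₀(30.9/2.6) = 88.0 − 21.50 = 66.50 dB(A).
CNC lathe: 89.0 − 20·log₁₀(8.8/2.6) = 89.0 − 10.59 = 78.41 dB(A).
exhaust stack: 85.2 − 20·log₁₀(7.8/2.6) = 85.2 − 9.54 = 75.66 dB(A).
Σ 10^(L/10) = 1.263e+08 → L_total = 10·log₁₀(1.263e+08) = 81.02 dB(A).

81 dB(A)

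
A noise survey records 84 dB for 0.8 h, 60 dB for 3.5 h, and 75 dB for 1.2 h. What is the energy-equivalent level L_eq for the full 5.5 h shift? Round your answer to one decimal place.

76.4 dB

The energy average is taken in the linear domain: L_eq = 10·log₁₀[(Σ tᵢ·10^(Lᵢ/10))/T], T = 5.5 h.
Σ tᵢ·10^(Lᵢ/10) = 0.8·10^(84/10) + 3.5·10^(60/10) + 1.2·10^(75/10) = 2.424e+08.
L_eq = 10·log₁₀(2.424e+08/5.5) = 76.44 dB.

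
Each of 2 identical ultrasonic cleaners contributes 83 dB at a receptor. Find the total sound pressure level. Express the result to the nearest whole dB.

With 2 equal, uncorrelated contributions the intensity is 2× that of one unit, giving a rise of 10·log₁₀ 2.
L_total = 83 + 10·log₁₀(2) = 83 + 3.010 = 86.01 dB.

86 dB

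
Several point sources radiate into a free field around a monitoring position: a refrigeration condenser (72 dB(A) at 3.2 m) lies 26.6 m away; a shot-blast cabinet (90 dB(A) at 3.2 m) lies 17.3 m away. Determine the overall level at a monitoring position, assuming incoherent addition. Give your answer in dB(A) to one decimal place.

75.4 dB(A)

Propagate each source to the receiver with L = L_ref − 20·log₁₀(r/r_ref), then add intensities.
refrigeration condenser: 72 − 20·log₁₀(26.6/3.2) = 72 − 18.39 = 53.61 dB(A).
shot-blast cabinet: 90 − 20·log₁₀(17.3/3.2) = 90 − 14.66 = 75.34 dB(A).
Σ 10^(L/10) = 3.444e+07 → L_total = 10·log₁₀(3.444e+07) = 75.37 dB(A).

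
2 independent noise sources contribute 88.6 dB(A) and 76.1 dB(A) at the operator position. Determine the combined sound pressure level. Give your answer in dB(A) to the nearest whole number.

Incoherent sources combine by intensity addition: L_total = 10·log₁₀(Σ 10^(L_i/10)).
Σ 10^(L/10) = 10^(88.6/10) + 10^(76.1/10) = 7.652e+08.
L_total = 10·log₁₀(7.652e+08) = 88.84 dB(A).

89 dB(A)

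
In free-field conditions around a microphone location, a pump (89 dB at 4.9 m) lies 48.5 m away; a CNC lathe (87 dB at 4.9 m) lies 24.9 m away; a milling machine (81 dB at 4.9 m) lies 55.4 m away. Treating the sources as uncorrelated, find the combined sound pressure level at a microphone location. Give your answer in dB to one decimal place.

74.5 dB

First find each source's level at the receiver (point-source: −20·log₁₀(r/r_ref)), then combine on an intensity basis.
pump: 89 − 20·log₁₀(48.5/4.9) = 89 − 19.91 = 69.09 dB.
CNC lathe: 87 − 20·log₁₀(24.9/4.9) = 87 − 14.12 = 72.88 dB.
milling machine: 81 − 20·log₁₀(55.4/4.9) = 81 − 21.07 = 59.93 dB.
Σ 10^(L/10) = 2.850e+07 → L_total = 10·log₁₀(2.850e+07) = 74.55 dB.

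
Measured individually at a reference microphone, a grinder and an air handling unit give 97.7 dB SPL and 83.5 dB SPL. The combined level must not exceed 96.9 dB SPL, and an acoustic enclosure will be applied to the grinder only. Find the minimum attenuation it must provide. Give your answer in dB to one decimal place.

1.0 dB

The untreated sources together contribute 10^(83.5/10) = 2.239e+08, i.e. 83.50 dB SPL.
The limit corresponds to 10^(96.9/10) = 4.898e+09; subtracting the fixed part leaves 4.674e+09 for the grinder, i.e. 96.70 dB SPL.
Required insertion loss = 97.7 − 96.70 = 1.00 dB.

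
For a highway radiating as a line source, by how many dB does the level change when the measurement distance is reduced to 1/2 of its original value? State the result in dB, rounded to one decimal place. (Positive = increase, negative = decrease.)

+3.0 dB

With cylindrical spreading the level changes by −10·log₁₀(r₂/r₁).
ΔL = −10·log₁₀(0.5) = +3.01 dB.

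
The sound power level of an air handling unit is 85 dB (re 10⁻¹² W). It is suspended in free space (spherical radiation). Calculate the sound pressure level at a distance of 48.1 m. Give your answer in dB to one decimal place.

40.4 dB

Free-field spherical radiation: L_p = L_w − 10·log₁₀(4π·r²), r = 48.1 m.
4π·r² = 2.907e+04 m², 10·log₁₀ of that is 44.635 dB.
L_p = 85 − 44.635 = 40.36 dB.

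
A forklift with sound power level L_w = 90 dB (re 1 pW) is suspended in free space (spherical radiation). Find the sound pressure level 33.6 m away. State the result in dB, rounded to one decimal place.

48.5 dB

Free-field spherical radiation: L_p = L_w − 10·log₁₀(4π·r²), r = 33.6 m.
4π·r² = 1.419e+04 m², 10·log₁₀ of that is 41.519 dB.
L_p = 90 − 41.519 = 48.48 dB.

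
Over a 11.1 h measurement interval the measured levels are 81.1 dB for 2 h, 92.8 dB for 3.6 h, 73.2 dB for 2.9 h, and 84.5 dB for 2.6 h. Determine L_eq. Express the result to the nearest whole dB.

L_eq = 10·log₁₀[(1/T)·Σ tᵢ·10^(Lᵢ/10)] with T = 11.1 h.
Σ tᵢ·10^(Lᵢ/10) = 2·10^(81.1/10) + 3.6·10^(92.8/10) + 2.9·10^(73.2/10) + 2.6·10^(84.5/10) = 7.911e+09.
L_eq = 10·log₁₀(7.911e+09/11.1) = 88.53 dB.

89 dB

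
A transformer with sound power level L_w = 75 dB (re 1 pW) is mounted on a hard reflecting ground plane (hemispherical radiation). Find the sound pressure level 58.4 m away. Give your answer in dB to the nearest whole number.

32 dB

The power spreads over a hemisphere of area 2π·r², so L_p = L_w − 10·log₁₀(2π·r²).
2π·r² = 2.143e+04 m², 10·log₁₀ of that is 43.310 dB.
L_p = 75 − 43.310 = 31.69 dB.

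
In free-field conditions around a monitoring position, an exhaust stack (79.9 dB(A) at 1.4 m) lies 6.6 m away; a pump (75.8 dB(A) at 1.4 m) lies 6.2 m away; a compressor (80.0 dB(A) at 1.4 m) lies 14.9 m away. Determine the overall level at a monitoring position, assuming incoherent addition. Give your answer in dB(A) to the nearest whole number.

Propagate each source to the receiver with L = L_ref − 20·log₁₀(r/r_ref), then add intensities.
exhaust stack: 79.9 − 20·log₁₀(6.6/1.4) = 79.9 − 13.47 = 66.43 dB(A).
pump: 75.8 − 20·log₁₀(6.2/1.4) = 75.8 − 12.93 = 62.87 dB(A).
compressor: 80.0 − 20·log₁₀(14.9/1.4) = 80.0 − 20.54 = 59.46 dB(A).
Σ 10^(L/10) = 7.218e+06 → L_total = 10·log₁₀(7.218e+06) = 68.58 dB(A).

69 dB(A)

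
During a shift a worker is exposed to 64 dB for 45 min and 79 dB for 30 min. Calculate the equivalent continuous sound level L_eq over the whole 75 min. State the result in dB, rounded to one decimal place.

L_eq = 10·log₁₀[(1/T)·Σ tᵢ·10^(Lᵢ/10)] with T = 75 min.
Σ tᵢ·10^(Lᵢ/10) = 45·10^(64/10) + 30·10^(79/10) = 2.496e+09.
L_eq = 10·log₁₀(2.496e+09/75) = 75.22 dB.

75.2 dB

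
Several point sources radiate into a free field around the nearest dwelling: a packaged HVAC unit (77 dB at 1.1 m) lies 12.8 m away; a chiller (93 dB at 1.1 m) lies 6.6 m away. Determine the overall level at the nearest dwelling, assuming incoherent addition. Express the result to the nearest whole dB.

Propagate each source to the receiver with L = L_ref − 20·log₁₀(r/r_ref), then add intensities.
packaged HVAC unit: 77 − 20·log₁₀(12.8/1.1) = 77 − 21.32 = 55.68 dB.
chiller: 93 − 20·log₁₀(6.6/1.1) = 93 − 15.56 = 77.44 dB.
Σ 10^(L/10) = 5.579e+07 → L_total = 10·log₁₀(5.579e+07) = 77.47 dB.

77 dB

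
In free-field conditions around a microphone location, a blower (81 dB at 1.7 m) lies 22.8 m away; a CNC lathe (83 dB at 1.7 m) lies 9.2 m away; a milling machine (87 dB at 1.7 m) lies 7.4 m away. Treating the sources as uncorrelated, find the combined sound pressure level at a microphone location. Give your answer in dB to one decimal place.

75.3 dB

First find each source's level at the receiver (point-source: −20·log₁₀(r/r_ref)), then combine on an intensity basis.
blower: 81 − 20·log₁₀(22.8/1.7) = 81 − 22.55 = 58.45 dB.
CNC lathe: 83 − 20·log₁₀(9.2/1.7) = 83 − 14.67 = 68.33 dB.
milling machine: 87 − 20·log₁₀(7.4/1.7) = 87 − 12.78 = 74.22 dB.
Σ 10^(L/10) = 3.396e+07 → L_total = 10·log₁₀(3.396e+07) = 75.31 dB.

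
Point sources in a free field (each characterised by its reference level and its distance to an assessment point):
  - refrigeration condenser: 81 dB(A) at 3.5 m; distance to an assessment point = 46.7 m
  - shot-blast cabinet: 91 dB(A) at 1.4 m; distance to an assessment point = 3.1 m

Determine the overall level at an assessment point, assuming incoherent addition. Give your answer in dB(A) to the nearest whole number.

84 dB(A)

Apply inverse-square spreading to bring every level to the receiver, then sum 10^(L/10).
refrigeration condenser: 81 − 20·log₁₀(46.7/3.5) = 81 − 22.50 = 58.50 dB(A).
shot-blast cabinet: 91 − 20·log₁₀(3.1/1.4) = 91 − 6.90 = 84.10 dB(A).
Σ 10^(L/10) = 2.575e+08 → L_total = 10·log₁₀(2.575e+08) = 84.11 dB(A).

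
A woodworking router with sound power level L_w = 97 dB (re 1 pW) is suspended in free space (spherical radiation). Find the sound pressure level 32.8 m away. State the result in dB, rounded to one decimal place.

L_p = L_w − 10·log₁₀(4π·r²) with r = 32.8 m.
4π·r² = 1.352e+04 m², 10·log₁₀ of that is 41.310 dB.
L_p = 97 − 41.310 = 55.69 dB.

55.7 dB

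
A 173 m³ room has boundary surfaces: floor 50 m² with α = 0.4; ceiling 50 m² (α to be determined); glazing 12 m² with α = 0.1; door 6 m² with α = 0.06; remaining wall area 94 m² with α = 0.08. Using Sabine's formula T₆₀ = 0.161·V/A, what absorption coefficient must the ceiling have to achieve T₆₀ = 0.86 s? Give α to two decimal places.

0.07

Required total absorption A = 0.161·173/0.86 = 32.39 m².
Absorption from the other surfaces = 50·0.4 + 12·0.1 + 6·0.06 + 94·0.08 = 29.08 m², so the ceiling must supply 3.31 m² over 50 m².
α = 3.31/50 = 0.066.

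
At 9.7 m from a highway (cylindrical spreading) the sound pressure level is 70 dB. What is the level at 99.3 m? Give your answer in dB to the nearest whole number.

60 dB

Line-source attenuation: ΔL = 10·log₁₀(r₂/r₁) = 10·log₁₀(99.3/9.7) = 10.102 dB.
L₂ = 70 − 10·log₁₀(99.3/9.7) = 70 − 10.102 = 59.90 dB.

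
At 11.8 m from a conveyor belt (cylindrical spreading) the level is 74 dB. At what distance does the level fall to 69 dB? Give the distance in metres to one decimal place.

Line-source spreading drops the level by 10·log₁₀(r₂/r₁); inverting, r₂/r₁ = 10^(ΔL/10).
r₂ = 11.8·10^((74−69)/10) = 11.8·10^(5.0/10) = 37.31 m.

37.3 m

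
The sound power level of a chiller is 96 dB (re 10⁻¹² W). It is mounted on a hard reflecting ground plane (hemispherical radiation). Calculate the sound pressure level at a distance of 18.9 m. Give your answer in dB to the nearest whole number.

62 dB

Free-field hemispherical radiation: L_p = L_w − 10·log₁₀(2π·r²), r = 18.9 m.
2π·r² = 2244 m², 10·log₁₀ of that is 33.511 dB.
L_p = 96 − 33.511 = 62.49 dB.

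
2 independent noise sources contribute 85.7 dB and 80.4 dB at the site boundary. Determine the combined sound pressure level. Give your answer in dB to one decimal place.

86.8 dB

Incoherent sources combine by intensity addition: L_total = 10·log₁₀(Σ 10^(L_i/10)).
Σ 10^(L/10) = 10^(85.7/10) + 10^(80.4/10) = 4.812e+08.
L_total = 10·log₁₀(4.812e+08) = 86.82 dB.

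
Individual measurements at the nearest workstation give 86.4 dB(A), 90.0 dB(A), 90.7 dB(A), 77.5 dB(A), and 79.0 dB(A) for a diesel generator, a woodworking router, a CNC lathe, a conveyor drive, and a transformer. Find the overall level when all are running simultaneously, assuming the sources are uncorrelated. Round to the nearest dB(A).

94 dB(A)

For uncorrelated sources the intensities add, so convert each level to linear form, sum, and take 10·log₁₀ of the total.
Σ 10^(L/10) = 10^(86.4/10) + 10^(90.0/10) + 10^(90.7/10) + 10^(77.5/10) + 10^(79.0/10) = 2.747e+09.
L_total = 10·log₁₀(2.747e+09) = 94.39 dB(A).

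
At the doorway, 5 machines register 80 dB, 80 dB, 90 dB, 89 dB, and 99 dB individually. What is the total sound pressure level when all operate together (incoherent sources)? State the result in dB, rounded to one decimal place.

100.0 dB

For uncorrelated sources the intensities add, so convert each level to linear form, sum, and take 10·log₁₀ of the total.
Σ 10^(L/10) = 10^(80/10) + 10^(80/10) + 10^(90/10) + 10^(89/10) + 10^(99/10) = 9.938e+09.
L_total = 10·log₁₀(9.938e+09) = 99.97 dB.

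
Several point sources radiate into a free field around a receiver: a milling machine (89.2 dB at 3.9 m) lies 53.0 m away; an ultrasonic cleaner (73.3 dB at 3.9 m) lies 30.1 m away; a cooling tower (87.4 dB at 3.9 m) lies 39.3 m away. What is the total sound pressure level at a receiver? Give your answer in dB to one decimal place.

70.1 dB

First find each source's level at the receiver (point-source: −20·log₁₀(r/r_ref)), then combine on an intensity basis.
milling machine: 89.2 − 20·log₁₀(53.0/3.9) = 89.2 − 22.66 = 66.54 dB.
ultrasonic cleaner: 73.3 − 20·log₁₀(30.1/3.9) = 73.3 − 17.75 = 55.55 dB.
cooling tower: 87.4 − 20·log₁₀(39.3/3.9) = 87.4 − 20.07 = 67.33 dB.
Σ 10^(L/10) = 1.027e+07 → L_total = 10·log₁₀(1.027e+07) = 70.12 dB.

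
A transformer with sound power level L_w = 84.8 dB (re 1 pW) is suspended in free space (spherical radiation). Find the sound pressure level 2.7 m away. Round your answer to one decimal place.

L_p = L_w − 10·log₁₀(4π·r²) with r = 2.7 m.
4π·r² = 91.61 m², 10·log₁₀ of that is 19.619 dB.
L_p = 84.8 − 19.619 = 65.18 dB.

65.2 dB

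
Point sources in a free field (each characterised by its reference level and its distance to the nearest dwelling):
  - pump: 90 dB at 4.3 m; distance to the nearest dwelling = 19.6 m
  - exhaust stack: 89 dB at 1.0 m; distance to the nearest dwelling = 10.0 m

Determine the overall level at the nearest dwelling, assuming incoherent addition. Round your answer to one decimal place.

First find each source's level at the receiver (point-source: −20·log₁₀(r/r_ref)), then combine on an intensity basis.
pump: 90 − 20·log₁₀(19.6/4.3) = 90 − 13.18 = 76.82 dB.
exhaust stack: 89 − 20·log₁₀(10.0/1.0) = 89 − 20.00 = 69.00 dB.
Σ 10^(L/10) = 5.607e+07 → L_total = 10·log₁₀(5.607e+07) = 77.49 dB.

77.5 dB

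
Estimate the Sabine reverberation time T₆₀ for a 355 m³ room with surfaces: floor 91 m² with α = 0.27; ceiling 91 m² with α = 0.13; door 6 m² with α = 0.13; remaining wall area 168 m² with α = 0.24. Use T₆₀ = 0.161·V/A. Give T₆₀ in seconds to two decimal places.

0.74 s

Summing Sᵢαᵢ: 91·0.27 + 91·0.13 + 6·0.13 + 168·0.24 = 77.50 m².
T₆₀ = 0.161·V/A = 0.161·355/77.50 = 0.737 s.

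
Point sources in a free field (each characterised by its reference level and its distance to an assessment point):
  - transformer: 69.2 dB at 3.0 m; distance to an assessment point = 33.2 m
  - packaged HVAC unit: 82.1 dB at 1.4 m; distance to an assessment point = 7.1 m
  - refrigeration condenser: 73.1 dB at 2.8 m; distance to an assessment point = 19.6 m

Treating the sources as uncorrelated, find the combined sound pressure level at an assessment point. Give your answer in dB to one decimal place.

68.3 dB

First find each source's level at the receiver (point-source: −20·log₁₀(r/r_ref)), then combine on an intensity basis.
transformer: 69.2 − 20·log₁₀(33.2/3.0) = 69.2 − 20.88 = 48.32 dB.
packaged HVAC unit: 82.1 − 20·log₁₀(7.1/1.4) = 82.1 − 14.10 = 68.00 dB.
refrigeration condenser: 73.1 − 20·log₁₀(19.6/2.8) = 73.1 − 16.90 = 56.20 dB.
Σ 10^(L/10) = 6.790e+06 → L_total = 10·log₁₀(6.790e+06) = 68.32 dB.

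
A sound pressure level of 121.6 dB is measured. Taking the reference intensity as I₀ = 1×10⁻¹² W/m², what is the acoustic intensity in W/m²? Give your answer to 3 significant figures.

1.45 W/m²

L = 10·log₁₀(I/I₀) ⇒ I = I₀·10^(L/10) = 10⁻¹² × 10^12.16.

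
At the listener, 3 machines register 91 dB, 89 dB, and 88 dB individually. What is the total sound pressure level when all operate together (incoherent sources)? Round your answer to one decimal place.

94.3 dB

For uncorrelated sources the intensities add, so convert each level to linear form, sum, and take 10·log₁₀ of the total.
Σ 10^(L/10) = 10^(91/10) + 10^(89/10) + 10^(88/10) = 2.684e+09.
L_total = 10·log₁₀(2.684e+09) = 94.29 dB.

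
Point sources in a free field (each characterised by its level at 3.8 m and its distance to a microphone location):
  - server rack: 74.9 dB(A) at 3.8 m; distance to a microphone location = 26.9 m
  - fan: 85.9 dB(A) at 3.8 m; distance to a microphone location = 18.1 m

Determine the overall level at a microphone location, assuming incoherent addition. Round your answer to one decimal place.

72.5 dB(A)

Apply inverse-square spreading to bring every level to the receiver, then sum 10^(L/10).
server rack: 74.9 − 20·log₁₀(26.9/3.8) = 74.9 − 17.00 = 57.90 dB(A).
fan: 85.9 − 20·log₁₀(18.1/3.8) = 85.9 − 13.56 = 72.34 dB(A).
Σ 10^(L/10) = 1.776e+07 → L_total = 10·log₁₀(1.776e+07) = 72.50 dB(A).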